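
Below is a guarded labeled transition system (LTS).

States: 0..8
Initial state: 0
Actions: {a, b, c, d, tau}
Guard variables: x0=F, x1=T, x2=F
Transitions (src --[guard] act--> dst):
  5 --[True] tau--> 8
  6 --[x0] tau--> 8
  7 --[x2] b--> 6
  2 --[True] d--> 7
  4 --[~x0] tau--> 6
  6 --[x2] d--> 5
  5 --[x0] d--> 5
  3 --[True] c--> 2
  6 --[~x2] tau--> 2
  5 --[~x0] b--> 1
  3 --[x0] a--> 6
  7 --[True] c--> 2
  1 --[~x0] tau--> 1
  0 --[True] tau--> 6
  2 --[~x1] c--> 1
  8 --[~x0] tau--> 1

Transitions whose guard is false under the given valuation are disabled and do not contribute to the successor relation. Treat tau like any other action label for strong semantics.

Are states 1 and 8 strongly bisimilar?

Bisimulation quotient by refinement:
  round 0: {{0,1,2,3,4,5,6,7,8}}
  round 1: {{0,1,4,6,8},{2},{3,7},{5}}
  round 2: {{0,1,4,8},{2},{3,7},{5},{6}}
  round 3: {{0,4},{1,8},{2},{3,7},{5},{6}}
6 equivalence class(es) (converged in 4)
1∈{1,8}, 8∈{1,8}

Answer: BISIMILAR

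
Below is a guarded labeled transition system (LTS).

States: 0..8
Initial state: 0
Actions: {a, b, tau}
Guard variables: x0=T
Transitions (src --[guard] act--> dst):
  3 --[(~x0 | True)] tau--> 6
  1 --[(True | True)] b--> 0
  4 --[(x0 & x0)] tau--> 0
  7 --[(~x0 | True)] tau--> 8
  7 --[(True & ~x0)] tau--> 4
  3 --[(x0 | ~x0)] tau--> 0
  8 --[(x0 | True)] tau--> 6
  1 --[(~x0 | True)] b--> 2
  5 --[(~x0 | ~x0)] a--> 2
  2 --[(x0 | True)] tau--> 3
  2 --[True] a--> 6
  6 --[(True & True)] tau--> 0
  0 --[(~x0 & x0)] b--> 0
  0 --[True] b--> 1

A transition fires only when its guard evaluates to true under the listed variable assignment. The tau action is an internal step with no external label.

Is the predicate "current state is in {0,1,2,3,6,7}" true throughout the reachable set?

Answer: INVARIANT HOLDS

Working:
Inv-set: {0,1,2,3,6,7}
Reachable = {0,1,2,3,6}
  0: safe
  1: safe
  2: safe
  3: safe
  6: safe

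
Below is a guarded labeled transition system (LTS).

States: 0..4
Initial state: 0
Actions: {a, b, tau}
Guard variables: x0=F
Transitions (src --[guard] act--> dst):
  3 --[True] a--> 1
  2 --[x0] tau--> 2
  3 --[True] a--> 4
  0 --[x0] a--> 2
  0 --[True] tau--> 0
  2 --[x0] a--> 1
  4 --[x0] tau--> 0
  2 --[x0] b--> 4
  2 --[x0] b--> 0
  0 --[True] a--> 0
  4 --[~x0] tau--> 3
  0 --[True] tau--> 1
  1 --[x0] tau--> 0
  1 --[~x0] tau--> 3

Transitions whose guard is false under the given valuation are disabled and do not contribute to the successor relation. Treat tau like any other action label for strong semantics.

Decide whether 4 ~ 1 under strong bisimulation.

Answer: BISIMILAR

Working:
Refine partition for ~:
  P[0] = {{0,1,2,3,4}}
  P[1] = {{0},{1,4},{2},{3}}
4 equivalence class(es) (converged in 2)
class of 4: {1,4}; class of 1: {1,4}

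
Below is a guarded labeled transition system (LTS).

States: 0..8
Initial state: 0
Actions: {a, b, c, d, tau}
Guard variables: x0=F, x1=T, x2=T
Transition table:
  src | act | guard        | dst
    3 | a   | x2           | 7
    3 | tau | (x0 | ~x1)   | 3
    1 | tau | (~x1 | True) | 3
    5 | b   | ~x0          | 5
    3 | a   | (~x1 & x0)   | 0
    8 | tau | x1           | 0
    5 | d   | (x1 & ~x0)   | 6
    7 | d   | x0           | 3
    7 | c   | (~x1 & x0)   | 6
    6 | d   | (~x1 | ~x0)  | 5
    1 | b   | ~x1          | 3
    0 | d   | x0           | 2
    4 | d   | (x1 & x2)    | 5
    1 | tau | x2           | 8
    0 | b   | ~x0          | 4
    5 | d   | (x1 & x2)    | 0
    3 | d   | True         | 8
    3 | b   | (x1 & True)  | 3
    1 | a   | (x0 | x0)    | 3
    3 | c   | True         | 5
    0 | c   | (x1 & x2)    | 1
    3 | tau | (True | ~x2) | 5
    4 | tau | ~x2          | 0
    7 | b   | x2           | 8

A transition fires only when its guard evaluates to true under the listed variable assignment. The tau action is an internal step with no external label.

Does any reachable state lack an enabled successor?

Reachable = {0,1,3,4,5,6,7,8}
  0: b→4  c→1  [2 exit(s)]
  1: tau→3  tau→8  [2 exit(s)]
  3: a→7  b→3  c→5  d→8  tau→5  [5 exit(s)]
  4: d→5  [1 exit(s)]
  5: b→5  d→0  d→6  [3 exit(s)]
  6: d→5  [1 exit(s)]
  7: b→8  [1 exit(s)]
  8: tau→0  [1 exit(s)]

Answer: DEADLOCK-FREE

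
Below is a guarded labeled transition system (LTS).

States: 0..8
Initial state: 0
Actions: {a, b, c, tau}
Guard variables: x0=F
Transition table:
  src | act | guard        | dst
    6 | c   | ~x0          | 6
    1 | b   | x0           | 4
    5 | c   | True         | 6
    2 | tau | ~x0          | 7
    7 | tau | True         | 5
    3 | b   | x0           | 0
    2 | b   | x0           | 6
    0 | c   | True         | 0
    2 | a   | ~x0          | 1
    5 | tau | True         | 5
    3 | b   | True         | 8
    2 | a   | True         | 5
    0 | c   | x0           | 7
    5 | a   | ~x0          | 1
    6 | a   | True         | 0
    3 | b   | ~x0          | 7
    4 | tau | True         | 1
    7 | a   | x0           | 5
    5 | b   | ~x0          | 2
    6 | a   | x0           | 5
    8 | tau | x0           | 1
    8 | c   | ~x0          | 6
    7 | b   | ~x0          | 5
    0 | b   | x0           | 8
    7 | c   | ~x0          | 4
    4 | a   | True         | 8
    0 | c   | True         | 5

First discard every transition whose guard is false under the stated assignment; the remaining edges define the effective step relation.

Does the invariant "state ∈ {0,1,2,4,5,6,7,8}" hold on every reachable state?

Inv-set: {0,1,2,4,5,6,7,8}
Reach set: {0,1,2,4,5,6,7,8}
  0: safe
  1: safe
  2: safe
  4: safe
  5: safe
  6: safe
  7: safe
  8: safe

Answer: INVARIANT HOLDS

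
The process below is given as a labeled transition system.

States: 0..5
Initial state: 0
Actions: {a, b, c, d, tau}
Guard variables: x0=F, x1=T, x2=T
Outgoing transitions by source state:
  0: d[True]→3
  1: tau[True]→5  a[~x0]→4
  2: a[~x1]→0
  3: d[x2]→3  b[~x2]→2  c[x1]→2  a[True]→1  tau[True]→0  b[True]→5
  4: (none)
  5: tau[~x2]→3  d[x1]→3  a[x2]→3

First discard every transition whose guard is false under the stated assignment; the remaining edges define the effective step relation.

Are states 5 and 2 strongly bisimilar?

Compute ~ classes (split until stable):
  π0 = {{0,1,2,3,4,5}}
  π1 = {{0},{1},{2,4},{3},{5}}
5 equivalence class(es) (converged in 2)
class of 5: {5}; class of 2: {2,4}

Answer: NOT BISIMILAR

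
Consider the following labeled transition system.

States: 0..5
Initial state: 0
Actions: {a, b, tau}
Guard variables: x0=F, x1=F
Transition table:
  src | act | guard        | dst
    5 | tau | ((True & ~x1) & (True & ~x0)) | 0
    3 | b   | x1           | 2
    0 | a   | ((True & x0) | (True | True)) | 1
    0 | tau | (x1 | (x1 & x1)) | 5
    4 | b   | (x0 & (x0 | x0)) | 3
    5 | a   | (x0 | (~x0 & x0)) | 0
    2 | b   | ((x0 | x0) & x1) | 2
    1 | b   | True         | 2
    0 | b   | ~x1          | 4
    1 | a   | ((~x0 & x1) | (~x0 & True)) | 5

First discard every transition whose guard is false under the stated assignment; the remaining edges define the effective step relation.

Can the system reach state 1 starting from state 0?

Answer: REACHABLE

Analysis:
After dropping false guards: 5 live edges.
depth 0: {0}
depth 1: {1,4}  cumulative {0,1,4}
depth 2: {2,5}  cumulative {0,1,2,4,5}
Reachable = {0,1,2,4,5}
witness 1: a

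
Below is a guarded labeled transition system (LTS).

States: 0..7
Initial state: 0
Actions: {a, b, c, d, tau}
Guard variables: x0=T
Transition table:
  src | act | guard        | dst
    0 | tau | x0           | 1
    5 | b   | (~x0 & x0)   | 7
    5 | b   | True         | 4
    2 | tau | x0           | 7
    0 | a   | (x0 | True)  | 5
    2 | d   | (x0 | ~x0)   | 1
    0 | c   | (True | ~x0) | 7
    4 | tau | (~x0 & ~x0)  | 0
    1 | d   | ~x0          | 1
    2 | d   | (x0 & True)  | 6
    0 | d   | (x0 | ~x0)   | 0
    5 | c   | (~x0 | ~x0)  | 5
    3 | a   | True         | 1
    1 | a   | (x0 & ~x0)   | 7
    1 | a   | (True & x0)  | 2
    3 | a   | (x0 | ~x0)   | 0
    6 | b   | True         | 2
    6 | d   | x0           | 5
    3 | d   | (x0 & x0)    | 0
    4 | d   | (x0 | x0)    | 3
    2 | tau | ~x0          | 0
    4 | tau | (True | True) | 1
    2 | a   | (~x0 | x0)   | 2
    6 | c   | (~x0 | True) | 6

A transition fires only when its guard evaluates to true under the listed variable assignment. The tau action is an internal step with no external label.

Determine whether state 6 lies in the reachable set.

Guard filter leaves 18 enabled edge(s).
depth 0: {0}
depth 1: {1,5,7}  total {0,1,5,7}
depth 2: {2,4}  total {0,1,2,4,5,7}
depth 3: {3,6}  total {0,1,2,3,4,5,6,7}
Reachable = {0,1,2,3,4,5,6,7}
trace reaching 6: tau·a·d

Answer: REACHABLE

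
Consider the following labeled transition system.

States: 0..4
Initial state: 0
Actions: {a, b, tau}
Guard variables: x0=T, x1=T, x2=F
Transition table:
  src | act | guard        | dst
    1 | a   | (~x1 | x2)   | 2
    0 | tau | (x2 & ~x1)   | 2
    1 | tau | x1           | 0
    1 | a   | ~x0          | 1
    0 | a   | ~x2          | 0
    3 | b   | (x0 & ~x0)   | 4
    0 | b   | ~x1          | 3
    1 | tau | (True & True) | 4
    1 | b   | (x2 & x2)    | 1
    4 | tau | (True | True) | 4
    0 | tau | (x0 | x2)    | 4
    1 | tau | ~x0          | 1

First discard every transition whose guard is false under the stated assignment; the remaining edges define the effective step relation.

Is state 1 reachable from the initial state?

Guard filter leaves 5 enabled edge(s).
Layer 0: {0}
Layer 1: {4}  total {0,4}
Reach set: {0,4}

Answer: UNREACHABLE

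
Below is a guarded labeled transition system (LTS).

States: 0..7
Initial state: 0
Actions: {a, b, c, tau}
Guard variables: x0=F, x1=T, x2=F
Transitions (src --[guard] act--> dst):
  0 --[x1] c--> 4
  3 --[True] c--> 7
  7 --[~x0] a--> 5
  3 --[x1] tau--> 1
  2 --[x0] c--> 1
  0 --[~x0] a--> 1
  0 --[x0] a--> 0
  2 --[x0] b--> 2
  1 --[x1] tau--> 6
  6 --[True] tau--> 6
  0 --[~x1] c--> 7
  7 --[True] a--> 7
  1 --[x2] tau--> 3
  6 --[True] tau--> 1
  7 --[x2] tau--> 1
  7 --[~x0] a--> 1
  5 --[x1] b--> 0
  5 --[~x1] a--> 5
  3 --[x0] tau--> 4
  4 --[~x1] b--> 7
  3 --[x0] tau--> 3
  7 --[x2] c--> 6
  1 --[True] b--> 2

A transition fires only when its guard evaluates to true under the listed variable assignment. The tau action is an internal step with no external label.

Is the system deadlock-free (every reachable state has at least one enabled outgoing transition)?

Reach set: {0,1,2,4,6}
  0: a→1  c→4  [deg 2]
  1: b→2  tau→6  [deg 2]
  2: ∅  [deadlock]
  4: ∅  [deadlock]
  6: tau→1  tau→6  [deg 2]
trace reaching 2: a·b

Answer: DEADLOCK at state 2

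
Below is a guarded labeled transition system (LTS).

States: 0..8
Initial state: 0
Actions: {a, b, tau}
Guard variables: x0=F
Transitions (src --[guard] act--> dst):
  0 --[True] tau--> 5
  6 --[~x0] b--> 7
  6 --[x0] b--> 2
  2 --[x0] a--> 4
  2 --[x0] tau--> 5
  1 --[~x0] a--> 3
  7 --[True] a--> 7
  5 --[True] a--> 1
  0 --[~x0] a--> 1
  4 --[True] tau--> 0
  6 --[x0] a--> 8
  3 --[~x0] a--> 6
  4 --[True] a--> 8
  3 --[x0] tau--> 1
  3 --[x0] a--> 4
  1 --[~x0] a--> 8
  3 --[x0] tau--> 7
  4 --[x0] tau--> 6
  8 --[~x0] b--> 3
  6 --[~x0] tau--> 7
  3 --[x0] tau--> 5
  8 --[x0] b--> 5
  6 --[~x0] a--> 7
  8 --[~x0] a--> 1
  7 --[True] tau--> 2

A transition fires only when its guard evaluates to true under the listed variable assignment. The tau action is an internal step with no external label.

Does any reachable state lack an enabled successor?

Answer: DEADLOCK at state 2

Trace:
R = {0,1,2,3,5,6,7,8}
  0: a→1  tau→5  [deg 2]
  1: a→3  a→8  [deg 2]
  2: ∅  [no exit]
  3: a→6  [deg 1]
  5: a→1  [deg 1]
  6: a→7  b→7  tau→7  [deg 3]
  7: a→7  tau→2  [deg 2]
  8: a→1  b→3  [deg 2]
witness 2: a·a·a·b·tau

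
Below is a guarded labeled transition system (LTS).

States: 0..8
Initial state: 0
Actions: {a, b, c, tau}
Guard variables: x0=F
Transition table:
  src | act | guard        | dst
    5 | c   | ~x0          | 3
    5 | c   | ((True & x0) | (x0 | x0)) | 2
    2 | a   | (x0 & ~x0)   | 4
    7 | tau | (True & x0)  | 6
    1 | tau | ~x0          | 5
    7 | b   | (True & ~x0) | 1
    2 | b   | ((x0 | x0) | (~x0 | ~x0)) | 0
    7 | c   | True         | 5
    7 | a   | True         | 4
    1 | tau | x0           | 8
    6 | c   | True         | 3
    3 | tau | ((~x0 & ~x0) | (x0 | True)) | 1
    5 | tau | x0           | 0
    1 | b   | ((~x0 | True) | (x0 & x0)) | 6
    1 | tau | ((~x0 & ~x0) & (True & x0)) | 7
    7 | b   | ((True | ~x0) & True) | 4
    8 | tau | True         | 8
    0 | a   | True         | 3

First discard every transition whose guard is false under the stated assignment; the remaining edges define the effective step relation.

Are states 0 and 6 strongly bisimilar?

Answer: NOT BISIMILAR

Trace:
Bisimulation quotient by refinement:
  π0 = {{0,1,2,3,4,5,6,7,8}}
  π1 = {{0},{1},{2},{3,8},{4},{5,6},{7}}
  π2 = {{0},{1},{2},{3},{4},{5,6},{7},{8}}
8 equivalence class(es) (converged in 3)
class of 0: {0}; class of 6: {5,6}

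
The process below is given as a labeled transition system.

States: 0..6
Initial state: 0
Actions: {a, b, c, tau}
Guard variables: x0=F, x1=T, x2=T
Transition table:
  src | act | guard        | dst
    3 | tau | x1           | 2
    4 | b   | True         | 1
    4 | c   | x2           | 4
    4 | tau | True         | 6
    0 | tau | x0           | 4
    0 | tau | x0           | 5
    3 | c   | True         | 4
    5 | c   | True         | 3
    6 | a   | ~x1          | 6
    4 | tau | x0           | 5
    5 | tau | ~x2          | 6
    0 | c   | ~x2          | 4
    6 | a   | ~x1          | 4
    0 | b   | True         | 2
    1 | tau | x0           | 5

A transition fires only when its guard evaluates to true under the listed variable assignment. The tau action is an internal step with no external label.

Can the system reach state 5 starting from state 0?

Answer: UNREACHABLE

Working:
Guard filter leaves 7 enabled edge(s).
L0 = {0}
L1 = {2}  cumulative {0,2}
Reachable = {0,2}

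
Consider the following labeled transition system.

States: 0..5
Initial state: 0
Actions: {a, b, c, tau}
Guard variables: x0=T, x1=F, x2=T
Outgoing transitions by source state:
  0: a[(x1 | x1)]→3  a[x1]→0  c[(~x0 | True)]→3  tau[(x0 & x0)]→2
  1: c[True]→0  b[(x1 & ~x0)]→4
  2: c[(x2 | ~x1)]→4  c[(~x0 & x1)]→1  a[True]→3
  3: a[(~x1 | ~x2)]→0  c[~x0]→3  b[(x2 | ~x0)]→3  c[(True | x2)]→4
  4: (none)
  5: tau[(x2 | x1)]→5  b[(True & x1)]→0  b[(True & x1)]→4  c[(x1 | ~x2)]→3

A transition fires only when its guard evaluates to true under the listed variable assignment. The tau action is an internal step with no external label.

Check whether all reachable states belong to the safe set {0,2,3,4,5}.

Allowed set {0,2,3,4,5}
Reachable = {0,2,3,4}
  0: safe
  2: safe
  3: safe
  4: safe

Answer: INVARIANT HOLDS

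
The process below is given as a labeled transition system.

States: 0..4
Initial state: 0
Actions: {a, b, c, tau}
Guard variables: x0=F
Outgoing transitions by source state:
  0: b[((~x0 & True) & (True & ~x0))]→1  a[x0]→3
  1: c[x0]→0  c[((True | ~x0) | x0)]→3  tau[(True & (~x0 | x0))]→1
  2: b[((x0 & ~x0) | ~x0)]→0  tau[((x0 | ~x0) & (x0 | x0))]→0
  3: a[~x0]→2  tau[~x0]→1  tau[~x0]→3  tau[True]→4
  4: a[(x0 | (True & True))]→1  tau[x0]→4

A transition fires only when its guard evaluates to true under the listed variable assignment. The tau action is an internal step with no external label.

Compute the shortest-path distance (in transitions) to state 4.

Answer: 3

Working:
Breadth-first toward 4:
  Layer 0: {0}
  Layer 1: {1}
  Layer 2: {3}
  Layer 3: {2,4}
first hit 4 at d=3 via b·c·tau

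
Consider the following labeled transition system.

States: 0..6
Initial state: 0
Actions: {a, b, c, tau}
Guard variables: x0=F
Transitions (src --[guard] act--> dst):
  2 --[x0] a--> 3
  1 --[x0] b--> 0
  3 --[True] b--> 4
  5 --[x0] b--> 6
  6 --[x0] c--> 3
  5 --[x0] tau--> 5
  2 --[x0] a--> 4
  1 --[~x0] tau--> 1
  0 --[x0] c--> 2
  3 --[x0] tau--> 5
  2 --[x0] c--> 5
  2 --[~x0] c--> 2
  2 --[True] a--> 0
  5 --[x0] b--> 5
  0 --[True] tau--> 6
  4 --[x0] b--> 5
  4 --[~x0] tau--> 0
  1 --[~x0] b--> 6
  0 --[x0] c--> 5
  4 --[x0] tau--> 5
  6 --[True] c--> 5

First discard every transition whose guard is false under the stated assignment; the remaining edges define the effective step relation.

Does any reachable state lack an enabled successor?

Reach set: {0,5,6}
  0: tau→6  [deg 1]
  5: ∅  [no exit]
  6: c→5  [deg 1]
trace reaching 5: tau·c

Answer: DEADLOCK at state 5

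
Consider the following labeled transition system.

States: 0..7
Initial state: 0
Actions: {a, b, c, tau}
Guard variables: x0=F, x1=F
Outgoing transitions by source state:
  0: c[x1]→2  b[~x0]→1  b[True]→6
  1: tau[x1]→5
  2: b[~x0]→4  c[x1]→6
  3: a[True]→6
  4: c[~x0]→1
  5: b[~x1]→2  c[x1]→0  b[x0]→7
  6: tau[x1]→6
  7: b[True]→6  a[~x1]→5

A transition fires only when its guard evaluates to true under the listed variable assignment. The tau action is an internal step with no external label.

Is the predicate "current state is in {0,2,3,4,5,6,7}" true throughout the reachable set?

Answer: INVARIANT VIOLATED at state 1

Working:
Allowed set {0,2,3,4,5,6,7}
R = {0,1,6}
  0: ✓
  1: ✗ unsafe
  6: ✓
witness against invariant: b → 1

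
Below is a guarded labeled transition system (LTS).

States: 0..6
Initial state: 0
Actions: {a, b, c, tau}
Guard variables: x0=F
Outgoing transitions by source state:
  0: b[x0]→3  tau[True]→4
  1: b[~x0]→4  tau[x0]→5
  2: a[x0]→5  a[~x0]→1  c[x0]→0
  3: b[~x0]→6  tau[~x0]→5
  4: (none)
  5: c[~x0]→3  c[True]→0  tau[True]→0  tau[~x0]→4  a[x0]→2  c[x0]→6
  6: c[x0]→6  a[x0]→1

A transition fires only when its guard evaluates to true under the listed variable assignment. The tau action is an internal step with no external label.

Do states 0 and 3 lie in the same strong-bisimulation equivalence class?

Answer: NOT BISIMILAR

Trace:
Compute ~ classes (split until stable):
  P[0] = {{0,1,2,3,4,5,6}}
  P[1] = {{0},{1},{2},{3},{4,6},{5}}
stable after 2 split(s): 6 block(s)
class of 0: {0}; class of 3: {3}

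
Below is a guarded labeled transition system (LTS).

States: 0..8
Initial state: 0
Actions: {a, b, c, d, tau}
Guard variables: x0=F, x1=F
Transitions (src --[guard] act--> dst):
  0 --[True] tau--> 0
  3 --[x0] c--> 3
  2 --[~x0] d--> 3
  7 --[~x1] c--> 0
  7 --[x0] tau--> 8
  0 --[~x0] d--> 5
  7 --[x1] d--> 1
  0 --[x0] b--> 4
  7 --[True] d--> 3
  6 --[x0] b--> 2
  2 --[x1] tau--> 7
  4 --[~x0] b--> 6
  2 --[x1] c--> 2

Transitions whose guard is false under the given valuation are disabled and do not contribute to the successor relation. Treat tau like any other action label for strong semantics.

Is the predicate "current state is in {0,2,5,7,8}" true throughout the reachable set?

Safe = {0,2,5,7,8}
Reach set: {0,5}
  0: ok
  5: ok

Answer: INVARIANT HOLDS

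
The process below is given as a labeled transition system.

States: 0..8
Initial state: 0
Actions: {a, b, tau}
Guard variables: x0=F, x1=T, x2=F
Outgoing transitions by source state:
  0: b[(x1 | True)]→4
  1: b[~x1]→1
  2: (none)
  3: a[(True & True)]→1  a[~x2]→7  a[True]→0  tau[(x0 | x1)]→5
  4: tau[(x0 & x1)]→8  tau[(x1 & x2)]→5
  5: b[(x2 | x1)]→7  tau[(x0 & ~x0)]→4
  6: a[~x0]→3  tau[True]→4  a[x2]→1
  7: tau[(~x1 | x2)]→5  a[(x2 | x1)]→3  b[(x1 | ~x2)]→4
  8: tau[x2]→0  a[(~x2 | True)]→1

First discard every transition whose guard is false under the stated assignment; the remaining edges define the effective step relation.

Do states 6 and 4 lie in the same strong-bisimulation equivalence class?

Bisimulation quotient by refinement:
  round 0: {{0,1,2,3,4,5,6,7,8}}
  round 1: {{0,5},{1,2,4},{3,6},{7},{8}}
  round 2: {{0},{1,2,4},{3},{5},{6},{7},{8}}
7 equivalence class(es) (converged in 3)
6∈{6}, 4∈{1,2,4}

Answer: NOT BISIMILAR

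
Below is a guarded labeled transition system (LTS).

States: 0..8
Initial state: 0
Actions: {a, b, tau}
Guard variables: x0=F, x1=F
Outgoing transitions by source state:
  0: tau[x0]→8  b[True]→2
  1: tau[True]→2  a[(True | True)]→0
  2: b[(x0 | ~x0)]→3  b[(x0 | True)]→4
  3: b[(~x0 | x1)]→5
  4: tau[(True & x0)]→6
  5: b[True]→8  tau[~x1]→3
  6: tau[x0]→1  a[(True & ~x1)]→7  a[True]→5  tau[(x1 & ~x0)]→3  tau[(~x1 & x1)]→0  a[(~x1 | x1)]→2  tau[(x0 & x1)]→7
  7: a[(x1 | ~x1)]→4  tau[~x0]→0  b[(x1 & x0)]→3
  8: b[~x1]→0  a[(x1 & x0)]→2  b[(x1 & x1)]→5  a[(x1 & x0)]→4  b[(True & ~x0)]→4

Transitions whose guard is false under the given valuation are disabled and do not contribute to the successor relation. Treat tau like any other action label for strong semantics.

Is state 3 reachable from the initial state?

Answer: REACHABLE

Trace:
15 transition(s) survive guard evaluation.
Layer 0: {0}
Layer 1: {2}  now seen {0,2}
Layer 2: {3,4}  now seen {0,2,3,4}
Layer 3: {5}  now seen {0,2,3,4,5}
Layer 4: {8}  now seen {0,2,3,4,5,8}
R = {0,2,3,4,5,8}
trace reaching 3: b·b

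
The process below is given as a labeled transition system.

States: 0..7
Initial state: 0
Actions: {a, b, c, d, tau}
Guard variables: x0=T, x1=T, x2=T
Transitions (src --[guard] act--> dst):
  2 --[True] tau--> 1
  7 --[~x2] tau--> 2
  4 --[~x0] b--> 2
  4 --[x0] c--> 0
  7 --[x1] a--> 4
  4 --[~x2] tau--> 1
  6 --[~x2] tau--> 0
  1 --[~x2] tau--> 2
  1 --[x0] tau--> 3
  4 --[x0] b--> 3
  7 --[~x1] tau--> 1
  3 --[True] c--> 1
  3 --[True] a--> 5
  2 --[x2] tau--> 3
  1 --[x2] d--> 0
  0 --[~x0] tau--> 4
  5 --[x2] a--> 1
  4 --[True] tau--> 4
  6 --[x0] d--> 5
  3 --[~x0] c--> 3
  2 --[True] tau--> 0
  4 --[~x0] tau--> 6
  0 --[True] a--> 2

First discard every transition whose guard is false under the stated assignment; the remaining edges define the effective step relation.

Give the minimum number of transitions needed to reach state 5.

Answer: 3

Trace:
Breadth-first toward 5:
  L0 = {0}
  L1 = {2}
  L2 = {1,3}
  L3 = {5}
5 enters at depth 3; path a·tau·a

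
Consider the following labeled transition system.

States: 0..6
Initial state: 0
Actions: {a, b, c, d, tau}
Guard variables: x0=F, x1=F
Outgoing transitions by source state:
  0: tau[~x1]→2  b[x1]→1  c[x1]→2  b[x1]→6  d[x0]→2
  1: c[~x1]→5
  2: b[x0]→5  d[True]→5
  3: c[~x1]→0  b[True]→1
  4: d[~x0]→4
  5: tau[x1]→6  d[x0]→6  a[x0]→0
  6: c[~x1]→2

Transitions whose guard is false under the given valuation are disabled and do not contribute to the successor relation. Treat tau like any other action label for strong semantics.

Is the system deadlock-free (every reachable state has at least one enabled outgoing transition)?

Answer: DEADLOCK at state 5

Trace:
R = {0,2,5}
  0: tau→2  [1 exit(s)]
  2: d→5  [1 exit(s)]
  5: ∅  [no exit]
trace reaching 5: tau·d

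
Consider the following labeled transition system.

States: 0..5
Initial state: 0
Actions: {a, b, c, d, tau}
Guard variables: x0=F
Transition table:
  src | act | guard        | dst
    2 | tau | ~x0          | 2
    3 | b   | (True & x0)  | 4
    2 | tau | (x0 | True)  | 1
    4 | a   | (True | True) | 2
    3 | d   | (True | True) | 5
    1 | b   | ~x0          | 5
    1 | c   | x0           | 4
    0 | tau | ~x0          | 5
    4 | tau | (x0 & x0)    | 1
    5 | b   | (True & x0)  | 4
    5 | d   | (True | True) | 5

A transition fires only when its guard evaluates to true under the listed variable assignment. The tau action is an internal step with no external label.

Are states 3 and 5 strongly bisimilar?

Answer: BISIMILAR

Working:
Refine partition for ~:
  π0 = {{0,1,2,3,4,5}}
  π1 = {{0,2},{1},{3,5},{4}}
  π2 = {{0},{1},{2},{3,5},{4}}
Fixed point at round 3; 5 class(es).
class of 3: {3,5}; class of 5: {3,5}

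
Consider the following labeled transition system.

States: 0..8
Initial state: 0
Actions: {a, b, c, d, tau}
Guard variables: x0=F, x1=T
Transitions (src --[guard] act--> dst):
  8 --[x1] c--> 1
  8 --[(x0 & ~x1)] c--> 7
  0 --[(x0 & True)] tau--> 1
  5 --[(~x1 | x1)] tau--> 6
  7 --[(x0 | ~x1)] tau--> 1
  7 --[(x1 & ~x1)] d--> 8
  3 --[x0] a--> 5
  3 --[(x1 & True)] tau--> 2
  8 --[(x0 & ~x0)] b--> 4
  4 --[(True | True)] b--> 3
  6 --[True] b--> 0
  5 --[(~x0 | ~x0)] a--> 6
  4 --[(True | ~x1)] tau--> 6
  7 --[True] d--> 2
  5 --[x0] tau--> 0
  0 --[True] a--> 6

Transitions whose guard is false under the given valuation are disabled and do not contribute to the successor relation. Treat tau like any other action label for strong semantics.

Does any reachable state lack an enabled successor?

Reachable = {0,6}
  0: a→6  [1 exit(s)]
  6: b→0  [1 exit(s)]

Answer: DEADLOCK-FREE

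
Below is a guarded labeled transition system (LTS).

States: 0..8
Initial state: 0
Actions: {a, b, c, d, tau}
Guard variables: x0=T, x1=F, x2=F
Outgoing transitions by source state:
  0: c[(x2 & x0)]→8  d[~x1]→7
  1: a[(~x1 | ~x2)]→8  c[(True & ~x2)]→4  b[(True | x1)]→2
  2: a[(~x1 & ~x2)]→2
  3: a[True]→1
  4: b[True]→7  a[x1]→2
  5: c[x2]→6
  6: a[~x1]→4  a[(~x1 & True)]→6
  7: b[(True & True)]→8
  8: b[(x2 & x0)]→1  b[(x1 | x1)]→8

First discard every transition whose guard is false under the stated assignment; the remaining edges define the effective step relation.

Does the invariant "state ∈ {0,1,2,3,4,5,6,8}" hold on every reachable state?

Answer: INVARIANT VIOLATED at state 7

Working:
Allowed set {0,1,2,3,4,5,6,8}
R = {0,7,8}
  0: ✓
  7: ✗ unsafe
  8: ✓
reach 7 via d — violates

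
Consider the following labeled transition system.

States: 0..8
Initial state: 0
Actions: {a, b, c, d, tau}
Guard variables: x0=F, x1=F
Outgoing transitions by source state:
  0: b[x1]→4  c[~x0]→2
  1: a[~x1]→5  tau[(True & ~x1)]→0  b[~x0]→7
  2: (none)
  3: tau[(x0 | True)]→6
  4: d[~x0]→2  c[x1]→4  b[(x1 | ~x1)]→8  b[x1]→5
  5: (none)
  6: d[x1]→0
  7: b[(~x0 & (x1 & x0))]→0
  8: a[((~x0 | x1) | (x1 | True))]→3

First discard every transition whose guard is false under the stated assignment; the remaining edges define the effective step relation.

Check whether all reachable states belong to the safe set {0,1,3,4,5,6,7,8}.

Answer: INVARIANT VIOLATED at state 2

Working:
Safe = {0,1,3,4,5,6,7,8}
Reach set: {0,2}
  0: ✓
  2: VIOLATES
reach 2 via c — violates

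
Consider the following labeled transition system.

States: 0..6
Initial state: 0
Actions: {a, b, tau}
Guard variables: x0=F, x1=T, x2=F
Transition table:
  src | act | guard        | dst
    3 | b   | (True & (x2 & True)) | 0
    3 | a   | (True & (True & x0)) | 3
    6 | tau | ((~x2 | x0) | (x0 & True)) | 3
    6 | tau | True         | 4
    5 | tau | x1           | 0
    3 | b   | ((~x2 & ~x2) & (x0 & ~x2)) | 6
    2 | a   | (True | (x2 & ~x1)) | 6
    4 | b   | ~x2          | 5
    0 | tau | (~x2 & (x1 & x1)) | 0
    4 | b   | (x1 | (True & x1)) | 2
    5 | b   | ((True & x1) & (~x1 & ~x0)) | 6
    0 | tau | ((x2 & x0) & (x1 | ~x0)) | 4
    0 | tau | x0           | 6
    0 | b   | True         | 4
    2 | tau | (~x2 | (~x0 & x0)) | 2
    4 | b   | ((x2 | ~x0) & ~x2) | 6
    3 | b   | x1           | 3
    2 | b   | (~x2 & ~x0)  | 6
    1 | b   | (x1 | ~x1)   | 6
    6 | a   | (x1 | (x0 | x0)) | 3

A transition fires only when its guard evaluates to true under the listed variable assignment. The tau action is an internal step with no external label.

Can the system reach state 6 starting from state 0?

Answer: REACHABLE

Working:
Guard filter leaves 14 enabled edge(s).
Layer 0: {0}
Layer 1: {4}  total {0,4}
Layer 2: {2,5,6}  total {0,2,4,5,6}
Layer 3: {3}  total {0,2,3,4,5,6}
R = {0,2,3,4,5,6}
Path to 6: b·b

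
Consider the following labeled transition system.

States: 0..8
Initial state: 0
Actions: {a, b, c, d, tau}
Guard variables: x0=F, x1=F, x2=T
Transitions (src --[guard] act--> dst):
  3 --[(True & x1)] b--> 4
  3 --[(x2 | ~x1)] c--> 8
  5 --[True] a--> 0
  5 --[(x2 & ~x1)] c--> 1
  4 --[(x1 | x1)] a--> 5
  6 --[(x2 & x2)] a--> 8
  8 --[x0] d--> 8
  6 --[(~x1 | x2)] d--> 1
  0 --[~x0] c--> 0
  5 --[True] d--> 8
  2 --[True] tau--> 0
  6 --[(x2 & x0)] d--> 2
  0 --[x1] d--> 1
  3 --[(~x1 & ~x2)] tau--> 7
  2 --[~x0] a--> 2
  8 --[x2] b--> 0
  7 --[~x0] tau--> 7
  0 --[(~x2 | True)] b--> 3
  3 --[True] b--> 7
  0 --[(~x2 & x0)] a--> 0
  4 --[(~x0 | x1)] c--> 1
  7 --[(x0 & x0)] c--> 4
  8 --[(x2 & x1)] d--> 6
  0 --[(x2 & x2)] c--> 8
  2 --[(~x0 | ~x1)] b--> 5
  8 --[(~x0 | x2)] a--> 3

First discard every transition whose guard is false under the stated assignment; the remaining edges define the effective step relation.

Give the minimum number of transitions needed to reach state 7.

Breadth-first toward 7:
  L0 = {0}
  L1 = {3,8}
  L2 = {7}
7 enters at depth 2; path b·b

Answer: 2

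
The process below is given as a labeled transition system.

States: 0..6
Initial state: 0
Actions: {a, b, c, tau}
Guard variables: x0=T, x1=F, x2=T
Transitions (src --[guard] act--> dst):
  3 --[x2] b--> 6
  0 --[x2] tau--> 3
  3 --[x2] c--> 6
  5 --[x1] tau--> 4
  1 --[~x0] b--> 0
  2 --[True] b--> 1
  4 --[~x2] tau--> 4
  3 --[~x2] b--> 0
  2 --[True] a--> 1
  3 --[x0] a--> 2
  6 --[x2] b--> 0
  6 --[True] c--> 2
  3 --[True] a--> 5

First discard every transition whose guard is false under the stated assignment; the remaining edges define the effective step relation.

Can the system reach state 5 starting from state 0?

Answer: REACHABLE

Working:
9 transition(s) survive guard evaluation.
L0 = {0}
L1 = {3}  total {0,3}
L2 = {2,5,6}  total {0,2,3,5,6}
L3 = {1}  total {0,1,2,3,5,6}
Reach set: {0,1,2,3,5,6}
Path to 5: tau·a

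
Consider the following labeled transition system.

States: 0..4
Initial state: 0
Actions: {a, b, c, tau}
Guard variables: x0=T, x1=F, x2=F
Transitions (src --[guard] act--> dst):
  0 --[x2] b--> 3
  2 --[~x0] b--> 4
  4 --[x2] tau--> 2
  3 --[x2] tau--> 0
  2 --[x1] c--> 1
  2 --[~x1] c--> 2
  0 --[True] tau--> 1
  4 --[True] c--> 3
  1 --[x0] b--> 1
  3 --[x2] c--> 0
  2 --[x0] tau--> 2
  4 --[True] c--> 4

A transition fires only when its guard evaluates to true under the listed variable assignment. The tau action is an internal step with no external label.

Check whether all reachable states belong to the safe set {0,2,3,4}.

Answer: INVARIANT VIOLATED at state 1

Analysis:
Safe = {0,2,3,4}
Reach set: {0,1}
  0: ✓
  1: outside
counterexample path to 1: tau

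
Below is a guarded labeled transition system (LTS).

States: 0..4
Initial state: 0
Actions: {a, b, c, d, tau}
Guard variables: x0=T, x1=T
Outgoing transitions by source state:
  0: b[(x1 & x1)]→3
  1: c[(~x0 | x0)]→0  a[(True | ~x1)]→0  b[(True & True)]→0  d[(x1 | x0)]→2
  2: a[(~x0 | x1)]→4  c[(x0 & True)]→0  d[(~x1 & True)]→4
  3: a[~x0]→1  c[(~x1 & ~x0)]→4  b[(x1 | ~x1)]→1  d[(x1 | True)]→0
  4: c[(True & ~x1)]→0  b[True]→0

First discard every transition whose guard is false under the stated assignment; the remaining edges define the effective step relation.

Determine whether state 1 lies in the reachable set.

After dropping false guards: 10 live edges.
L0 = {0}
L1 = {3}  cumulative {0,3}
L2 = {1}  cumulative {0,1,3}
L3 = {2}  cumulative {0,1,2,3}
L4 = {4}  cumulative {0,1,2,3,4}
R = {0,1,2,3,4}
Path to 1: b·b

Answer: REACHABLE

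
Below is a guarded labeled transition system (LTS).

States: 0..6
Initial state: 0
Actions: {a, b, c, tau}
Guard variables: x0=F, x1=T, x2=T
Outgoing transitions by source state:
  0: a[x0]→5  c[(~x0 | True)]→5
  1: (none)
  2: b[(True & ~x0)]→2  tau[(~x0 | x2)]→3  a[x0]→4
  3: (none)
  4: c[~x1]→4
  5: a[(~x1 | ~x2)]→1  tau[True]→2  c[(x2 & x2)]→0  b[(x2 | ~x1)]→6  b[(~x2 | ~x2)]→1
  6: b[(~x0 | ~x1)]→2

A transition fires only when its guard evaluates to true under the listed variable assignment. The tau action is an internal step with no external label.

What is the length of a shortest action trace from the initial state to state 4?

Breadth-first toward 4:
  L0 = {0}
  L1 = {5}
  L2 = {2,6}
  L3 = {3}
4 never appears.

Answer: UNREACHABLE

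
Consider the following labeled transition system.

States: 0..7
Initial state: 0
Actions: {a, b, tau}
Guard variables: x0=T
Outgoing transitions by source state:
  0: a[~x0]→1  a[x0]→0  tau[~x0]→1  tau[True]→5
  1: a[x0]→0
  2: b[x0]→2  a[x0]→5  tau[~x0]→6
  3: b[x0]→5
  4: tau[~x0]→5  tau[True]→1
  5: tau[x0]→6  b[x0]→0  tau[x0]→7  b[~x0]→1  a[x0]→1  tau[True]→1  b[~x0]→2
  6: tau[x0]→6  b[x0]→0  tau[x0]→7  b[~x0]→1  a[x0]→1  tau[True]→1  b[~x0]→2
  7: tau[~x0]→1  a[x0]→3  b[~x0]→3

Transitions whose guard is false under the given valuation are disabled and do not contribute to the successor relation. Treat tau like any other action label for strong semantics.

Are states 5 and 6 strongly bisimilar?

Answer: BISIMILAR

Trace:
Bisimulation quotient by refinement:
  P[0] = {{0,1,2,3,4,5,6,7}}
  P[1] = {{0},{1,7},{2},{3},{4},{5,6}}
  P[2] = {{0},{1},{2},{3},{4},{5,6},{7}}
7 equivalence class(es) (converged in 3)
5∈{5,6}, 6∈{5,6}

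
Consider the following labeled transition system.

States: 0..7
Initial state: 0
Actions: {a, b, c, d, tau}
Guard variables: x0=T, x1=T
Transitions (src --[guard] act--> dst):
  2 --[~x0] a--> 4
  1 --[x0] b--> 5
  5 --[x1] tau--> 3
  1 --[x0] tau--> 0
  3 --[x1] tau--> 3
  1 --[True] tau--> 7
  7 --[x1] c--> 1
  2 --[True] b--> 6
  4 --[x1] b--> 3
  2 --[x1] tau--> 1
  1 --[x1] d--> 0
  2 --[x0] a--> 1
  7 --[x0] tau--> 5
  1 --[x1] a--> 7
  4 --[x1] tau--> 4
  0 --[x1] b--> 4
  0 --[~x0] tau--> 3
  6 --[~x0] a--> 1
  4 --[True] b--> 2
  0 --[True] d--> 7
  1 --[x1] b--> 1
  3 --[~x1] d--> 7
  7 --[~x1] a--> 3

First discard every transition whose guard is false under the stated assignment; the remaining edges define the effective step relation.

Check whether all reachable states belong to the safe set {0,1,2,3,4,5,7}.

Answer: INVARIANT VIOLATED at state 6

Trace:
Inv-set: {0,1,2,3,4,5,7}
R = {0,1,2,3,4,5,6,7}
  0: safe
  1: safe
  2: safe
  3: safe
  4: safe
  5: safe
  6: outside
  7: safe
reach 6 via b·b·b — violates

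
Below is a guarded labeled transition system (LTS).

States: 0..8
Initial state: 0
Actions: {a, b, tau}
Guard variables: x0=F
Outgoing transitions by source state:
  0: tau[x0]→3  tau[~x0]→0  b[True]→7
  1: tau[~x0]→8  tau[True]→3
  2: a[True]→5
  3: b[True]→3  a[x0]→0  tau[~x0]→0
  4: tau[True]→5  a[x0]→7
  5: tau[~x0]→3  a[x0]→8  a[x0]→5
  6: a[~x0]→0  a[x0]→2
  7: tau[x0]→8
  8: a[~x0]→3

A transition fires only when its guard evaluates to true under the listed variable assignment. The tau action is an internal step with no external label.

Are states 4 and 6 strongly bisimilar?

Answer: NOT BISIMILAR

Analysis:
Compute ~ classes (split until stable):
  π0 = {{0,1,2,3,4,5,6,7,8}}
  π1 = {{0,3},{1,4,5},{2,6,8},{7}}
  π2 = {{0},{1},{2},{3},{4},{5},{6,8},{7}}
  π3 = {{0},{1},{2},{3},{4},{5},{6},{7},{8}}
Fixed point at round 4; 9 class(es).
[4]={4}  [6]={6}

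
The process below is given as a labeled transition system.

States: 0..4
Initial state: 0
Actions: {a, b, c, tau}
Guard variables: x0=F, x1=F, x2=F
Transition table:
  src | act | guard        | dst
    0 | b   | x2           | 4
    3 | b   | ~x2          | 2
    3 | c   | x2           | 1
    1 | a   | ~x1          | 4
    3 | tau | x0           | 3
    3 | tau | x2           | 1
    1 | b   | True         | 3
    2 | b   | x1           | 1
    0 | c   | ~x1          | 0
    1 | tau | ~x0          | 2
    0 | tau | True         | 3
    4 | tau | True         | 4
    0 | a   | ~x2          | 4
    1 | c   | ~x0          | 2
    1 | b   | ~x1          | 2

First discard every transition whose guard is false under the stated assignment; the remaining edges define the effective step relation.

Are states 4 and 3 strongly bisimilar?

Answer: NOT BISIMILAR

Analysis:
Compute ~ classes (split until stable):
  π0 = {{0,1,2,3,4}}
  π1 = {{0},{1},{2},{3},{4}}
5 equivalence class(es) (converged in 2)
class of 4: {4}; class of 3: {3}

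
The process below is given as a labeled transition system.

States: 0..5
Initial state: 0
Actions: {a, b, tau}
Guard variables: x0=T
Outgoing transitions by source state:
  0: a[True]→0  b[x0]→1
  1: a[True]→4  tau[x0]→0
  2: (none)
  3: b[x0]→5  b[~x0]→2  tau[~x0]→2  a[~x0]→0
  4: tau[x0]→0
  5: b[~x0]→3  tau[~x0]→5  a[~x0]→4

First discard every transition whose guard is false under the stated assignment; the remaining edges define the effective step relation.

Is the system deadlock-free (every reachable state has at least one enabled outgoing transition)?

Answer: DEADLOCK-FREE

Analysis:
Reachable = {0,1,4}
  0: a→0  b→1  [deg 2]
  1: a→4  tau→0  [deg 2]
  4: tau→0  [deg 1]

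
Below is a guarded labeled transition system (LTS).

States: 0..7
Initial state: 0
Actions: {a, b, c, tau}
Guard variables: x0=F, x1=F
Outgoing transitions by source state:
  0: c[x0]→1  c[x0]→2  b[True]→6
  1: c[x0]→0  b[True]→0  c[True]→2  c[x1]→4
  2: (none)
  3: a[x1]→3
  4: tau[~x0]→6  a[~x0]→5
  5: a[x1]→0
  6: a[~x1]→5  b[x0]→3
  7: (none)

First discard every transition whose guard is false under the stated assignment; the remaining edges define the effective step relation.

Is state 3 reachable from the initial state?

Answer: UNREACHABLE

Trace:
After dropping false guards: 6 live edges.
depth 0: {0}
depth 1: {6}  now seen {0,6}
depth 2: {5}  now seen {0,5,6}
Reach set: {0,5,6}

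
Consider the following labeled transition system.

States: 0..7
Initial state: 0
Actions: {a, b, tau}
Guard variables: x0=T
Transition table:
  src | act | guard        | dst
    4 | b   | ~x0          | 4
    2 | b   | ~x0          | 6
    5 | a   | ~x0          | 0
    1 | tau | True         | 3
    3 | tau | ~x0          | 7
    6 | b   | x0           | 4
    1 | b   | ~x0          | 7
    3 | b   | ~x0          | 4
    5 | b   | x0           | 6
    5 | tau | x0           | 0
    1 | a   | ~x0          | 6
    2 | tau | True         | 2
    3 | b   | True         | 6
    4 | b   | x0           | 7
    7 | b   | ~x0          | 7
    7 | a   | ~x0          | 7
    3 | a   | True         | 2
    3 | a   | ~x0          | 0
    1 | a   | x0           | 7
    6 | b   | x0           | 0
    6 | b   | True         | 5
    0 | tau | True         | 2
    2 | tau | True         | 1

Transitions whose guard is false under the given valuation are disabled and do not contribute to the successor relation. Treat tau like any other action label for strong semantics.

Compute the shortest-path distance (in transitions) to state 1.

Breadth-first toward 1:
  L0 = {0}
  L1 = {2}
  L2 = {1}
depth(1)=2, e.g. tau·tau

Answer: 2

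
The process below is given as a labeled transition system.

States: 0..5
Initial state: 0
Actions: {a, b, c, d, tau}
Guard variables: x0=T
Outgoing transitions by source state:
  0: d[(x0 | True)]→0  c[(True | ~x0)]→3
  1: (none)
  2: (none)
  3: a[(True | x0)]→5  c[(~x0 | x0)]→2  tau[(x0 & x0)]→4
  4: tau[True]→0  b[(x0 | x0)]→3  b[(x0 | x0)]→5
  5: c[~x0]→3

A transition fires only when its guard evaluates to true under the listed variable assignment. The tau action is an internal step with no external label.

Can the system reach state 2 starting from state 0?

Guard filter leaves 8 enabled edge(s).
depth 0: {0}
depth 1: {3}  cumulative {0,3}
depth 2: {2,4,5}  cumulative {0,2,3,4,5}
R = {0,2,3,4,5}
trace reaching 2: c·c

Answer: REACHABLE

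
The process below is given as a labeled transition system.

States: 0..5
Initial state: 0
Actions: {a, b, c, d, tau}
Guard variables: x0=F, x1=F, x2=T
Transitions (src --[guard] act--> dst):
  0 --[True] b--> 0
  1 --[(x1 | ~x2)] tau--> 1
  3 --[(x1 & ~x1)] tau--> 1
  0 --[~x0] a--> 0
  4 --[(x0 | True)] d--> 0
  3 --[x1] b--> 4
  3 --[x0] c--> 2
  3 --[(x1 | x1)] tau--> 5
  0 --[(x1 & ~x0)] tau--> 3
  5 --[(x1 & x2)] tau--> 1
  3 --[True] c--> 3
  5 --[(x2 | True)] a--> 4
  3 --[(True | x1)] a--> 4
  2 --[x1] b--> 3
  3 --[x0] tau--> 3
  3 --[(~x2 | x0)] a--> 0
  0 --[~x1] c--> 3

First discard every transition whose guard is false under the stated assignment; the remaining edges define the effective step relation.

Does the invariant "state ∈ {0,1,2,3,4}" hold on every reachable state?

Inv-set: {0,1,2,3,4}
Reachable = {0,3,4}
  0: ok
  3: ok
  4: ok

Answer: INVARIANT HOLDS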